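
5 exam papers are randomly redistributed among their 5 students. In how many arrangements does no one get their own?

Use the recurrence D(n) = (n-1)(D(n-1) + D(n-2)) with D(0)=1, D(1)=0.
D(2) = 1 x (0 + 1) = 1
D(3) = 2 x (1 + 0) = 2
D(4) = 3 x (2 + 1) = 9
D(5) = 4 x (D(4) + D(3)) = 4 x (9 + 2)

Final answer: D(5) = 44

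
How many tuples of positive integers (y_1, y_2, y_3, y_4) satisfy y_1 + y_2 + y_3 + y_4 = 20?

Substitute y'_i = y_i - 1 (so y'_i >= 0). Then sum y'_i = 20 - 4 = 16.
Stars and bars: C(16+4-1, 4-1) = C(19,3).

Final answer: C(19,3) = 969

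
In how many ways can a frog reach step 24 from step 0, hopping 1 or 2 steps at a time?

Let f(n) be the number of climbs. Removing the last move (1 or 2 steps) gives f(n) = f(n-1) + f(n-2); base cases f(1)=1, f(2)=2.
Building up term by term: f(1)=1, f(2)=2, f(3)=3, f(4)=5, f(5)=8, f(6)=13, f(7)=21, f(8)=34, f(9)=55, f(10)=89, f(11)=144, f(12)=233, f(13)=377, f(14)=610, f(15)=987, f(16)=1597, f(17)=2584, f(18)=4181, f(19)=6765, f(20)=10946, f(21)=17711, f(22)=28657, f(23)=46368, f(24)=75025.

Final answer: 75025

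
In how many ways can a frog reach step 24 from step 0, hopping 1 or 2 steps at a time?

Let f(n) count the ways. The last step is size 1 or 2, so f(n) = f(n-1) + f(n-2) with f(1)=1, f(2)=2.
Iterating the recurrence: f(1)=1, f(2)=2, f(3)=3, f(4)=5, f(5)=8, f(6)=13, f(7)=21, f(8)=34, f(9)=55, f(10)=89, f(11)=144, f(12)=233, f(13)=377, f(14)=610, f(15)=987, f(16)=1597, f(17)=2584, f(18)=4181, f(19)=6765, f(20)=10946, f(21)=17711, f(22)=28657, f(23)=46368, f(24)=75025.

Final answer: 75025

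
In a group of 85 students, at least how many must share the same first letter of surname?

There are 26 possible values for first letter of surname. With 85 students and 26 categories, by pigeonhole: ceiling(85/26).

Final answer: 4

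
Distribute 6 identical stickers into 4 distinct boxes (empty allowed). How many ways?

Stars and bars: C(n+k-1, k-1) = C(9,3).

Final answer: C(9,3) = 84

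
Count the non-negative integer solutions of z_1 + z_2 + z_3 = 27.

Stars and bars with 27 stars and 2 bars:
C(27+3-1, 3-1) = C(29,2).

Final answer: C(29,2) = 406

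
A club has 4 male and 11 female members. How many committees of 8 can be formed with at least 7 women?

Sum over valid woman counts:
C(11,7)C(4,1) = 1320
C(11,8)C(4,0) = 165
Total: 1320 + 165.

Final answer: 1485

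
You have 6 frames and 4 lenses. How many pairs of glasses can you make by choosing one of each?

By the multiplication principle: 6 x 4.

Final answer: 24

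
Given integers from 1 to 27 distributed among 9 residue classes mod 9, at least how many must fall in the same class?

By pigeonhole with 27 objects and 9 categories: ceiling(27/9).

Final answer: 3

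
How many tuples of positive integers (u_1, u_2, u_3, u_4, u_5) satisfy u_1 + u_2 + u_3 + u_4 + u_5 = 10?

Substitute u'_i = u_i - 1 (so u'_i >= 0). Then sum u'_i = 10 - 5 = 5.
Stars and bars: C(5+5-1, 5-1) = C(9,4).

Final answer: C(9,4) = 126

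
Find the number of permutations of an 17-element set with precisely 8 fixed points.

Choose which 8 elements are fixed: C(17,8) = 24310.
Derange the remaining 9 using D(j) = (j-1)(D(j-1) + D(j-2)), D(0)=1, D(1)=0: D(2)=1, D(3)=2, D(4)=9, D(5)=44, D(6)=265, D(7)=1854, D(8)=14833, D(9)=133496.
Total: 24310 x 133496.

Final answer: C(17,8) D(9) = 3245287760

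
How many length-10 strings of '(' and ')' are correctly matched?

This is counted by the nth Catalan number C_n. Here n = 5 (pairs).
C_n = (2n)!/(n!(n+1)!), so C_{5} = 10!/(5! x 6!) = C(10,5)/6 = 252/6.

Final answer: C_{5} = 42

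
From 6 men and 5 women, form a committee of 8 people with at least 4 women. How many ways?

Sum over valid woman counts:
C(5,4)C(6,4) = 75
C(5,5)C(6,3) = 20
Total: 75 + 20.

Final answer: 95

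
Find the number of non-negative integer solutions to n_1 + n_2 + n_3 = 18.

Stars and bars with 18 stars and 2 bars:
C(18+3-1, 3-1) = C(20,2).

Final answer: C(20,2) = 190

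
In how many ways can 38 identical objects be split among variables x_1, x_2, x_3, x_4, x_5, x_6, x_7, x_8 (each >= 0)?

Stars and bars with 38 stars and 7 bars:
C(38+8-1, 8-1) = C(45,7).

Final answer: C(45,7) = 45379620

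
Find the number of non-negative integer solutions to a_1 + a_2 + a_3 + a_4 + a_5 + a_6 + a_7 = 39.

Stars and bars with 39 stars and 6 bars:
C(39+7-1, 7-1) = C(45,6).

Final answer: C(45,6) = 8145060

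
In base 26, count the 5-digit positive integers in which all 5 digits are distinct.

First digit: 25 (nonzero). Second: 25 (not first). Third: 24, etc.
Total: 25 x 25 x 24 x 23 x 22.

Final answer: 7590000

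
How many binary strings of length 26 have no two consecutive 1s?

A valid string ends in 0 (append to any length-(n-1) valid string) or in 01 (append to any length-(n-2) valid string), so a(n) = a(n-1) + a(n-2) with a(1)=2, a(2)=3.
Computing successive values: a(1)=2, a(2)=3, a(3)=5, a(4)=8, a(5)=13, a(6)=21, a(7)=34, a(8)=55, a(9)=89, a(10)=144, a(11)=233, a(12)=377, a(13)=610, a(14)=987, a(15)=1597, a(16)=2584, a(17)=4181, a(18)=6765, a(19)=10946, a(20)=17711, a(21)=28657, a(22)=46368, a(23)=75025, a(24)=121393, a(25)=196418, a(26)=317811.

Final answer: 317811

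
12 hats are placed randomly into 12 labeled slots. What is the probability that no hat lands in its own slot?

Use the recurrence D(n) = (n-1)(D(n-1) + D(n-2)) with D(0)=1, D(1)=0.
Building up: D(2)=1, D(3)=2, D(4)=9, D(5)=44, D(6)=265, D(7)=1854, D(8)=14833, D(9)=133496, D(10)=1334961, D(11)=14684570, D(12)=176214841.
Total arrangements: 12! = 479001600.
Probability = D(12)/12! = 16019531/43545600.

Final answer: D(12)/12! = 176214841/479001600 = 0.367879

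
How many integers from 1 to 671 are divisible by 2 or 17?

Multiples of 2: 335. Multiples of 17: 39. Of both (lcm=34): 19.
By inclusion-exclusion: 335 + 39 - 19.

Final answer: 355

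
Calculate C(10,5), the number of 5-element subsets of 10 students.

C(10,5) = 10!/(5! x (10-5)!).

Final answer: C(10,5) = 252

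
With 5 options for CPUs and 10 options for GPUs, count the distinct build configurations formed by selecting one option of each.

By the multiplication principle: 5 x 10.

Final answer: 50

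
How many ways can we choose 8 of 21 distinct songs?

C(21,8) = 21!/(8! x (21-8)!).

Final answer: C(21,8) = 203490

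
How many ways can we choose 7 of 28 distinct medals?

C(28,7) = 28!/(7! x 21!).

Final answer: \binom{28}{7} = 1184040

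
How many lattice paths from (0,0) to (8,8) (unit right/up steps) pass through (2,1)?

Paths (0,0)->(2,1): C(3,1) = 3.
Paths (2,1)->(8,8): C(13,7) = 1716.
By multiplication principle: 3 x 1716.

Final answer: 5148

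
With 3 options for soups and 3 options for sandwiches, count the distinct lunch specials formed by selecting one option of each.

By the multiplication principle: 3 x 3.

Final answer: 9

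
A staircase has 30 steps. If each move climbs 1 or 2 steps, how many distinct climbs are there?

Condition on the final move: it is a 1-step (f(n-1) ways to get there) or a 2-step (f(n-2) ways), so f(n) = f(n-1) + f(n-2), with f(1)=1, f(2)=2.
Iterating the recurrence: f(1)=1, f(2)=2, f(3)=3, f(4)=5, f(5)=8, f(6)=13, f(7)=21, f(8)=34, f(9)=55, f(10)=89, f(11)=144, f(12)=233, f(13)=377, f(14)=610, f(15)=987, f(16)=1597, f(17)=2584, f(18)=4181, f(19)=6765, f(20)=10946, f(21)=17711, f(22)=28657, f(23)=46368, f(24)=75025, f(25)=121393, f(26)=196418, f(27)=317811, f(28)=514229, f(29)=832040, f(30)=1346269.

Final answer: 1346269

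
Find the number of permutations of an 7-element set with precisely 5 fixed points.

Choose which 5 elements are fixed: C(7,5) = 21.
Derange the remaining 2 using D(j) = (j-1)(D(j-1) + D(j-2)), D(0)=1, D(1)=0: D(2)=1.
Total: 21 x 1.

Final answer: C(7,5) D(2) = 21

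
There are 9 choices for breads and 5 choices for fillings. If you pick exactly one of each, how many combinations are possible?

By the multiplication principle: 9 x 5.

Final answer: 45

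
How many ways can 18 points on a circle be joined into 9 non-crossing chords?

This is counted by the nth Catalan number C_n. Here n = 18/2 = 9.
Using C_0 = 1 and C_(k+1) = C_k x 2(2k+1)/(k+2), build up term by term: C_1=1, C_2=2, C_3=5, C_4=14, C_5=42, C_6=132, C_7=429, C_8=1430, C_9=4862.

Final answer: C_{9} = 4862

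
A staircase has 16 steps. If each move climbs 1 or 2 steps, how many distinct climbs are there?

Let f(n) be the number of climbs. Removing the last move (1 or 2 steps) gives f(n) = f(n-1) + f(n-2); base cases f(1)=1, f(2)=2.
Computing successive values: f(1)=1, f(2)=2, f(3)=3, f(4)=5, f(5)=8, f(6)=13, f(7)=21, f(8)=34, f(9)=55, f(10)=89, f(11)=144, f(12)=233, f(13)=377, f(14)=610, f(15)=987, f(16)=1597.

Final answer: 1597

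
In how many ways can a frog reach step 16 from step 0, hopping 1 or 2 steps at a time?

Let f(n) count the ways. The last step is size 1 or 2, so f(n) = f(n-1) + f(n-2) with f(1)=1, f(2)=2.
Iterating the recurrence: f(1)=1, f(2)=2, f(3)=3, f(4)=5, f(5)=8, f(6)=13, f(7)=21, f(8)=34, f(9)=55, f(10)=89, f(11)=144, f(12)=233, f(13)=377, f(14)=610, f(15)=987, f(16)=1597.

Final answer: 1597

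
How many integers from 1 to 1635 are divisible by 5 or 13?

Multiples of 5: 327. Multiples of 13: 125. Of both (lcm=65): 25.
By inclusion-exclusion: 327 + 125 - 25.

Final answer: 427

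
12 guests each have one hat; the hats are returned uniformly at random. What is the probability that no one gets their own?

Derangements satisfy D(n) = (n-1)(D(n-1) + D(n-2)), starting from D(0)=1, D(1)=0.
Building up: D(2)=1, D(3)=2, D(4)=9, D(5)=44, D(6)=265, D(7)=1854, D(8)=14833, D(9)=133496, D(10)=1334961, D(11)=14684570, D(12)=176214841.
Total arrangements: 12! = 479001600.
Probability = D(12)/12! = 16019531/43545600.

Final answer: D(12)/12! = 176214841/479001600 = 0.367879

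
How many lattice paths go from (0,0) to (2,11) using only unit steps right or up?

Each path has 2 right steps and 11 up steps in some order (13 steps total).
Choose which 11 of the 13 steps are up: C(13,11).

Final answer: C(13,11) = 78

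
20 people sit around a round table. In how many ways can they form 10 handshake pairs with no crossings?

The structures are counted by the Catalan number C_n. Here n = 20/2 = 10.
C_n = C(2n,n)/(n+1), so C_{10} = C(20,10)/11 = 184756/11.

Final answer: C_{10} = 16796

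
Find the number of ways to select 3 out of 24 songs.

C(24,3) = 24!/(3! x (24-3)!).

Final answer: C(24,3) = 2024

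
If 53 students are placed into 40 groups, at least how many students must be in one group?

By the pigeonhole principle: ceiling(53/40).

Final answer: 2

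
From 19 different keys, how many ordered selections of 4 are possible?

P(19,4) = 19!/(19-4)! = 19!/15!.

Final answer: P(19,4) = 93024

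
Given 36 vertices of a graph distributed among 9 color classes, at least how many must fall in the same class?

By pigeonhole with 36 objects and 9 categories: ceiling(36/9).

Final answer: 4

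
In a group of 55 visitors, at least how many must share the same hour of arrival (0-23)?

There are 24 possible values for hour of arrival (0-23). With 55 visitors and 24 categories, by pigeonhole: ceiling(55/24).

Final answer: 3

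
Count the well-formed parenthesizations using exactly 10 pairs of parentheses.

The structures are counted by the Catalan number C_n. Here n = 10 (pairs).
Using C_0 = 1 and C_(k+1) = C_k x 2(2k+1)/(k+2), build up term by term: C_1=1, C_2=2, C_3=5, C_4=14, C_5=42, C_6=132, C_7=429, C_8=1430, C_9=4862, C_10=16796.

Final answer: C_{10} = 16796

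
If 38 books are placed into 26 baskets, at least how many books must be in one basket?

By the pigeonhole principle: ceiling(38/26).

Final answer: 2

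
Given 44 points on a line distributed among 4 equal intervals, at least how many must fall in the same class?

By pigeonhole with 44 objects and 4 categories: ceiling(44/4).

Final answer: 11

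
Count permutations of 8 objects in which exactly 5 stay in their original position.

Choose which 5 elements are fixed: C(8,5) = 56.
Derange the remaining 3 using D(j) = (j-1)(D(j-1) + D(j-2)), D(0)=1, D(1)=0: D(2)=1, D(3)=2.
Total: 56 x 2.

Final answer: C(8,5) D(3) = 112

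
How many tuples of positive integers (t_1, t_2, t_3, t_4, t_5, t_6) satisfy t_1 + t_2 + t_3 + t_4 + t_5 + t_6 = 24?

Substitute t'_i = t_i - 1 (so t'_i >= 0). Then sum t'_i = 24 - 6 = 18.
Stars and bars: C(18+6-1, 6-1) = C(23,5).

Final answer: C(23,5) = 33649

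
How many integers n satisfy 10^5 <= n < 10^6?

First digit: 9 choices (1-9). Each of the remaining 5 digits: 10 choices.
Total: 9 x 10^5.

Final answer: 900000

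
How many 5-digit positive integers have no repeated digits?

First digit: 9 (not 0). Second: 9 (not first). Third: 8, etc.
Total: 9 x 9 x 8 x 7 x 6.

Final answer: 27216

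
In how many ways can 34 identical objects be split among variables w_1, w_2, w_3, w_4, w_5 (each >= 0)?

Stars and bars with 34 stars and 4 bars:
C(34+5-1, 5-1) = C(38,4).

Final answer: C(38,4) = 73815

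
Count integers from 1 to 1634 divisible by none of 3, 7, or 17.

|div by 3|=544, |div by 7|=233, |div by 17|=96.
|div by 3&7|=77, |div by 3&17|=32, |div by 7&17|=13, |div by all|=4.
By inclusion-exclusion, divisible by at least one: 544+233+96-77-32-13+4 = 755.
Not divisible by any: 1634 - 755.

Final answer: 879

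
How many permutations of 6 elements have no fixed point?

D(n) = (n-1)(D(n-1) + D(n-2)), D(0)=1, D(1)=0.
Building up: D(2)=1, D(3)=2, D(4)=9, D(5)=44.
D(6) = 5 x (D(5) + D(4)) = 5 x (44 + 9).

Final answer: D(6) = 265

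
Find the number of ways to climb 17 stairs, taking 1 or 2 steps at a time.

Let f(n) be the number of climbs. Removing the last move (1 or 2 steps) gives f(n) = f(n-1) + f(n-2); base cases f(1)=1, f(2)=2.
Computing successive values: f(1)=1, f(2)=2, f(3)=3, f(4)=5, f(5)=8, f(6)=13, f(7)=21, f(8)=34, f(9)=55, f(10)=89, f(11)=144, f(12)=233, f(13)=377, f(14)=610, f(15)=987, f(16)=1597, f(17)=2584.

Final answer: 2584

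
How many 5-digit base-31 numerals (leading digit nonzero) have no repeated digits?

The leading digit has 30 choices (anything but zero); the next has 30 (anything but the first), then 29, and so on, one fewer each time.
Total: 30 x 30 x 29 x 28 x 27.

Final answer: 19731600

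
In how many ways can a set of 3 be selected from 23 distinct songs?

C(23,3) = 23!/(3! x (23-3)!).

Final answer: C(23,3) = 1771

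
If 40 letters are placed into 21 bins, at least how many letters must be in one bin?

By the pigeonhole principle: ceiling(40/21).

Final answer: 2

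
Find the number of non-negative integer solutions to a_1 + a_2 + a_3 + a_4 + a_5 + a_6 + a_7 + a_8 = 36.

Stars and bars with 36 stars and 7 bars:
C(36+8-1, 8-1) = C(43,7).

Final answer: C(43,7) = 32224114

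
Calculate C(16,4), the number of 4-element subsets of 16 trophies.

C(16,4) = 16!/(4! x (16-4)!).

Final answer: C(16,4) = 1820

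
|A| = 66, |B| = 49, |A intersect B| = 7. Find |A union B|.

|A union B| = |A| + |B| - |A intersect B| = 66 + 49 - 7.

Final answer: 108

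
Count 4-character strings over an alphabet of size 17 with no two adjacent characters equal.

Let g(n) count such strings. g(1) = 17, and each valid string of length n-1 extends in 16 ways (any symbol but the last), so g(n) = 16 g(n-1).
Total: g(4) = 17 x 16^3.

Final answer: 17 x 16^{3} = 69632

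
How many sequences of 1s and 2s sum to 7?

Let f(n) be the number of climbs. Removing the last move (1 or 2 steps) gives f(n) = f(n-1) + f(n-2); base cases f(1)=1, f(2)=2.
Iterating the recurrence: f(1)=1, f(2)=2, f(3)=3, f(4)=5, f(5)=8, f(6)=13, f(7)=21.

Final answer: 21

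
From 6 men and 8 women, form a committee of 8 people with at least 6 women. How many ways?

Sum over valid woman counts:
C(8,6)C(6,2) = 420
C(8,7)C(6,1) = 48
C(8,8)C(6,0) = 1
Total: 420 + 48 + 1.

Final answer: 469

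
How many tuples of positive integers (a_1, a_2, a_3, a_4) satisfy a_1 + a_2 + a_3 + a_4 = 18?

Substitute a'_i = a_i - 1 (so a'_i >= 0). Then sum a'_i = 18 - 4 = 14.
Stars and bars: C(14+4-1, 4-1) = C(17,3).

Final answer: C(17,3) = 680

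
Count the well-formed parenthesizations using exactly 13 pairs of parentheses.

This is counted by the nth Catalan number C_n. Here n = 13 (pairs).
C_n = C(2n,n)/(n+1), so C_{13} = C(26,13)/14 = 10400600/14.

Final answer: C_{13} = 742900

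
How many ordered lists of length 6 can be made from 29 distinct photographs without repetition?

P(29,6) = 29!/(29-6)! = 29!/23!.

Final answer: P(29,6) = 342014400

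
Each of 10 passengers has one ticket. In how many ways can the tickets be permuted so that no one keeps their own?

D(n) = (n-1)(D(n-1) + D(n-2)), D(0)=1, D(1)=0.
D(2) = 1 x (0 + 1) = 1
D(3) = 2 x (1 + 0) = 2
D(4) = 3 x (2 + 1) = 9
D(5) = 4 x (9 + 2) = 44
D(6) = 5 x (44 + 9) = 265
D(7) = 6 x (265 + 44) = 1854
D(8) = 7 x (1854 + 265) = 14833
D(9) = 8 x (14833 + 1854) = 133496
D(10) = 9 x (D(9) + D(8)) = 9 x (133496 + 14833)

Final answer: D(10) = 1334961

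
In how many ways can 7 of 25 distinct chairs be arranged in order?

P(25,7) = 25!/(25-7)! = 25!/18!.

Final answer: P(25,7) = 2422728000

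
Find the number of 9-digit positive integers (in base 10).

The leading digit cannot be 0 (9 options); the other 8 digits can be anything (10 options each).
Total: 9 x 10^8.

Final answer: 900000000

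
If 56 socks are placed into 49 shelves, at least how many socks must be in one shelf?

By the pigeonhole principle: ceiling(56/49).

Final answer: 2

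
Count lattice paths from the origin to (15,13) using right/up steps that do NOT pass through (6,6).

Total paths to (15,13): C(28,13) = 37442160.
Paths through (6,6): C(12,6) x C(16,7) = 10570560.
Avoiding (6,6): 37442160 - 10570560.

Final answer: 26871600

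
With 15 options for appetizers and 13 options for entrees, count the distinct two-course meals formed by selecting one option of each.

By the multiplication principle: 15 x 13.

Final answer: 195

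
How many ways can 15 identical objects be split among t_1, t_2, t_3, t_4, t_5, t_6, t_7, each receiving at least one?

Substitute t'_i = t_i - 1 (so t'_i >= 0). Then sum t'_i = 15 - 7 = 8.
Stars and bars: C(8+7-1, 7-1) = C(14,6).

Final answer: C(14,6) = 3003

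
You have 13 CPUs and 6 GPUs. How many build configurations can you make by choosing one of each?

By the multiplication principle: 13 x 6.

Final answer: 78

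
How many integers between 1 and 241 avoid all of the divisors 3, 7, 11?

|div by 3|=80, |div by 7|=34, |div by 11|=21.
|div by 3&7|=11, |div by 3&11|=7, |div by 7&11|=3, |div by all|=1.
By inclusion-exclusion, divisible by at least one: 80+34+21-11-7-3+1 = 115.
Not divisible by any: 241 - 115.

Final answer: 126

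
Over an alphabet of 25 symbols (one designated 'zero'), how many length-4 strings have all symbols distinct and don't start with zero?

The leading digit has 24 choices (anything but zero); the next has 24 (anything but the first), then 23, and so on, one fewer each time.
Total: 24 x 24 x 23 x 22.

Final answer: 291456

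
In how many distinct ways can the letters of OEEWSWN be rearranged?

Letters (E:2, N:1, O:1, S:1, W:2). Total letters: 7.
Permutations = 7!/(2! x 2!).

Final answer: 1260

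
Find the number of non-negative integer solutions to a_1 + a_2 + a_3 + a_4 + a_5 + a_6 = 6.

Stars and bars with 6 stars and 5 bars:
C(6+6-1, 6-1) = C(11,5).

Final answer: C(11,5) = 462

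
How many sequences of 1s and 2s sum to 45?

Condition on the final move: it is a 1-step (f(n-1) ways to get there) or a 2-step (f(n-2) ways), so f(n) = f(n-1) + f(n-2), with f(1)=1, f(2)=2.
Building up term by term: f(1)=1, f(2)=2, f(3)=3, f(4)=5, f(5)=8, f(6)=13, f(7)=21, f(8)=34, f(9)=55, f(10)=89, f(11)=144, f(12)=233, f(13)=377, f(14)=610, f(15)=987, f(16)=1597, f(17)=2584, f(18)=4181, f(19)=6765, f(20)=10946, f(21)=17711, f(22)=28657, f(23)=46368, f(24)=75025, f(25)=121393, f(26)=196418, f(27)=317811, f(28)=514229, f(29)=832040, f(30)=1346269, f(31)=2178309, f(32)=3524578, f(33)=5702887, f(34)=9227465, f(35)=14930352, f(36)=24157817, f(37)=39088169, f(38)=63245986, f(39)=102334155, f(40)=165580141, f(41)=267914296, f(42)=433494437, f(43)=701408733, f(44)=1134903170, f(45)=1836311903.

Final answer: 1836311903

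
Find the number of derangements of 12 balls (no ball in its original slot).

Use the recurrence D(n) = (n-1)(D(n-1) + D(n-2)) with D(0)=1, D(1)=0.
D(2) = 1 x (0 + 1) = 1
D(3) = 2 x (1 + 0) = 2
D(4) = 3 x (2 + 1) = 9
D(5) = 4 x (9 + 2) = 44
D(6) = 5 x (44 + 9) = 265
D(7) = 6 x (265 + 44) = 1854
D(8) = 7 x (1854 + 265) = 14833
D(9) = 8 x (14833 + 1854) = 133496
D(10) = 9 x (133496 + 14833) = 1334961
D(11) = 10 x (1334961 + 133496) = 14684570
D(12) = 11 x (D(11) + D(10)) = 11 x (14684570 + 1334961)

Final answer: D(12) = 176214841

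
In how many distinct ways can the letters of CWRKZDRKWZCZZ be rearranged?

Letters (C:2, D:1, K:2, R:2, W:2, Z:4). Total letters: 13.
Permutations = 13!/(4! x 2! x 2! x 2! x 2!).

Final answer: 16216200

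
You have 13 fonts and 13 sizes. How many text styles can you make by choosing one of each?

By the multiplication principle: 13 x 13.

Final answer: 169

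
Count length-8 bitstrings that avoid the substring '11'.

A valid string ends in 0 (append to any length-(n-1) valid string) or in 01 (append to any length-(n-2) valid string), so a(n) = a(n-1) + a(n-2) with a(1)=2, a(2)=3.
Computing successive values: a(1)=2, a(2)=3, a(3)=5, a(4)=8, a(5)=13, a(6)=21, a(7)=34, a(8)=55.

Final answer: 55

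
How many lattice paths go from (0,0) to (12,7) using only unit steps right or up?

Each path has 12 right steps and 7 up steps in some order (19 steps total).
Choose which 7 of the 19 steps are up: C(19,7).

Final answer: C(19,7) = 50388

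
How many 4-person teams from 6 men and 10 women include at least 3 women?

Sum over valid woman counts:
C(10,3)C(6,1) = 720
C(10,4)C(6,0) = 210
Total: 720 + 210.

Final answer: 930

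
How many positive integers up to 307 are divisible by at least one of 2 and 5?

Multiples of 2: 153. Multiples of 5: 61. Of both (lcm=10): 30.
By inclusion-exclusion: 153 + 61 - 30.

Final answer: 184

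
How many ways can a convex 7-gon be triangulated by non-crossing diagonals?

The structures are counted by the Catalan number C_n. Here n = 7 - 2 = 5.
C_n = C(2n,n) - C(2n,n+1), so C_{5} = C(10,5) - C(10,6) = 252 - 210.

Final answer: C_{5} = 42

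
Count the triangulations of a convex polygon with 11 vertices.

The structures are counted by the Catalan number C_n. Here n = 11 - 2 = 9.
C_n = (2n)!/(n!(n+1)!), so C_{9} = 18!/(9! x 10!) = C(18,9)/10 = 48620/10.

Final answer: C_{9} = 4862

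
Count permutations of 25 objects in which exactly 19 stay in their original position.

Choose which 19 elements are fixed: C(25,19) = 177100.
Derange the remaining 6 using D(j) = (j-1)(D(j-1) + D(j-2)), D(0)=1, D(1)=0: D(2)=1, D(3)=2, D(4)=9, D(5)=44, D(6)=265.
Total: 177100 x 265.

Final answer: C(25,19) D(6) = 46931500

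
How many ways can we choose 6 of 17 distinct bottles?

C(17,6) = 17!/(6! x (17-6)!).

Final answer: C(17,6) = 12376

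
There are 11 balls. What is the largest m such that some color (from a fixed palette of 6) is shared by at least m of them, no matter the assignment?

There are 6 possible values for color (from a fixed palette of 6). With 11 balls and 6 categories, by pigeonhole: ceiling(11/6).

Final answer: 2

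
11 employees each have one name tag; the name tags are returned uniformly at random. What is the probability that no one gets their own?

Derangements satisfy D(n) = (n-1)(D(n-1) + D(n-2)), starting from D(0)=1, D(1)=0.
Building up: D(2)=1, D(3)=2, D(4)=9, D(5)=44, D(6)=265, D(7)=1854, D(8)=14833, D(9)=133496, D(10)=1334961, D(11)=14684570.
Total arrangements: 11! = 39916800.
Probability = D(11)/11! = 1468457/3991680.

Final answer: D(11)/11! = 14684570/39916800 = 0.367879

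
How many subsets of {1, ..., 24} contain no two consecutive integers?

Condition on whether n belongs to the subset: if not, any valid subset of {1, ..., n-1} works (a(n-1)); if so, n-1 is excluded and the rest is a valid subset of {1, ..., n-2} (a(n-2)). Hence a(n) = a(n-1) + a(n-2), a(1)=2, a(2)=3.
Building up term by term: a(1)=2, a(2)=3, a(3)=5, a(4)=8, a(5)=13, a(6)=21, a(7)=34, a(8)=55, a(9)=89, a(10)=144, a(11)=233, a(12)=377, a(13)=610, a(14)=987, a(15)=1597, a(16)=2584, a(17)=4181, a(18)=6765, a(19)=10946, a(20)=17711, a(21)=28657, a(22)=46368, a(23)=75025, a(24)=121393.

Final answer: 121393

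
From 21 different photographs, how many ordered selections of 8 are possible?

P(21,8) = 21!/(21-8)! = 21!/13!.

Final answer: P(21,8) = 8204716800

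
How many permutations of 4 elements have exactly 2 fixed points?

Choose which 2 elements are fixed: C(4,2) = 6.
Derange the remaining 2 using D(j) = (j-1)(D(j-1) + D(j-2)), D(0)=1, D(1)=0: D(2)=1.
Total: 6 x 1.

Final answer: C(4,2) D(2) = 6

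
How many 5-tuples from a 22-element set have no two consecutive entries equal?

Let g(n) count such strings. g(1) = 22, and each valid string of length n-1 extends in 21 ways (any symbol but the last), so g(n) = 21 g(n-1).
Total: g(5) = 22 x 21^4.

Final answer: 22 x 21^{4} = 4278582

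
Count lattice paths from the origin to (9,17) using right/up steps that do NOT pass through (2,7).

Total paths to (9,17): C(26,17) = 3124550.
Paths through (2,7): C(9,7) x C(17,10) = 700128.
Avoiding (2,7): 3124550 - 700128.

Final answer: 2424422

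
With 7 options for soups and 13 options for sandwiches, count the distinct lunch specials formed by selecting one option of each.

By the multiplication principle: 7 x 13.

Final answer: 91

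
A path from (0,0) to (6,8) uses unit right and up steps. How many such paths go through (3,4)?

Paths (0,0)->(3,4): C(7,4) = 35.
Paths (3,4)->(6,8): C(7,4) = 35.
By multiplication principle: 35 x 35.

Final answer: 1225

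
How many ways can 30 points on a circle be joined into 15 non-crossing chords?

This is a standard Catalan-number count: the answer is C_n. Here n = 30/2 = 15.
C_n = (2n)!/(n!(n+1)!), so C_{15} = 30!/(15! x 16!) = C(30,15)/16 = 155117520/16.

Final answer: C_{15} = 9694845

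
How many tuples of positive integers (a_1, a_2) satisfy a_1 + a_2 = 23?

Substitute a'_i = a_i - 1 (so a'_i >= 0). Then sum a'_i = 23 - 2 = 21.
Stars and bars: C(21+2-1, 2-1) = C(22,1).

Final answer: C(22,1) = 22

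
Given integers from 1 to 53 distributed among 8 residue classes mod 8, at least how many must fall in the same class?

By pigeonhole with 53 objects and 8 categories: ceiling(53/8).

Final answer: 7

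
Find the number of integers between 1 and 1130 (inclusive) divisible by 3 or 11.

Multiples of 3: 376. Multiples of 11: 102. Of both (lcm=33): 34.
By inclusion-exclusion: 376 + 102 - 34.

Final answer: 444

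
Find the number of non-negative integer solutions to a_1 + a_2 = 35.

Stars and bars with 35 stars and 1 bars:
C(35+2-1, 2-1) = C(36,1).

Final answer: C(36,1) = 36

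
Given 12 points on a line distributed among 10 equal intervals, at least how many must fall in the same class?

By pigeonhole with 12 objects and 10 categories: ceiling(12/10).

Final answer: 2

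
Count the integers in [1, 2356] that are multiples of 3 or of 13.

Multiples of 3: 785. Multiples of 13: 181. Of both (lcm=39): 60.
By inclusion-exclusion: 785 + 181 - 60.

Final answer: 906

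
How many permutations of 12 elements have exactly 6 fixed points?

Choose which 6 elements are fixed: C(12,6) = 924.
Derange the remaining 6 using D(j) = (j-1)(D(j-1) + D(j-2)), D(0)=1, D(1)=0: D(2)=1, D(3)=2, D(4)=9, D(5)=44, D(6)=265.
Total: 924 x 265.

Final answer: C(12,6) D(6) = 244860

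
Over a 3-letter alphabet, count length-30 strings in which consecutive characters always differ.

First character: 3 choices. Each subsequent: 2 choices (must differ from the previous one).
Total: 3 x 2^29.

Final answer: 3 x 2^{29} = 1610612736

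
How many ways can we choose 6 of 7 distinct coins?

C(7,6) = 7!/(6! x (7-6)!).

Final answer: C(7,6) = 7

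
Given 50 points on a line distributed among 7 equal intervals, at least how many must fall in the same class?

By pigeonhole with 50 objects and 7 categories: ceiling(50/7).

Final answer: 8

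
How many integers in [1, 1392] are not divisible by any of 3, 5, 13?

|div by 3|=464, |div by 5|=278, |div by 13|=107.
|div by 3&5|=92, |div by 3&13|=35, |div by 5&13|=21, |div by all|=7.
By inclusion-exclusion, divisible by at least one: 464+278+107-92-35-21+7 = 708.
Not divisible by any: 1392 - 708.

Final answer: 684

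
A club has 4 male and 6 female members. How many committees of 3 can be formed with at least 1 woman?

Sum over valid woman counts:
C(6,1)C(4,2) = 36
C(6,2)C(4,1) = 60
C(6,3)C(4,0) = 20
Total: 36 + 60 + 20.

Final answer: 116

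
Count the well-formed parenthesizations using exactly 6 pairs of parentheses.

This is counted by the nth Catalan number C_n. Here n = 6 (pairs).
C_n = C(2n,n)/(n+1), so C_{6} = C(12,6)/7 = 924/7.

Final answer: C_{6} = 132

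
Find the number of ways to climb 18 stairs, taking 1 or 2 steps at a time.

Let f(n) be the number of climbs. Removing the last move (1 or 2 steps) gives f(n) = f(n-1) + f(n-2); base cases f(1)=1, f(2)=2.
Computing successive values: f(1)=1, f(2)=2, f(3)=3, f(4)=5, f(5)=8, f(6)=13, f(7)=21, f(8)=34, f(9)=55, f(10)=89, f(11)=144, f(12)=233, f(13)=377, f(14)=610, f(15)=987, f(16)=1597, f(17)=2584, f(18)=4181.

Final answer: 4181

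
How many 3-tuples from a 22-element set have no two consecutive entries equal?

First character: 22 choices. Each subsequent: 21 choices (must differ from the previous one).
Total: 22 x 21^2.

Final answer: 22 x 21^{2} = 9702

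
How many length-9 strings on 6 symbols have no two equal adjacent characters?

First character: 6 choices. Each subsequent: 5 choices (must differ from the previous one).
Total: 6 x 5^8.

Final answer: 6 x 5^{8} = 2343750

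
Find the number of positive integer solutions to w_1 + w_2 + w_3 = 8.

Substitute w'_i = w_i - 1 (so w'_i >= 0). Then sum w'_i = 8 - 3 = 5.
Stars and bars: C(5+3-1, 3-1) = C(7,2).

Final answer: C(7,2) = 21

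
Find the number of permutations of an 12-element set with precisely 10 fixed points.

Choose which 10 elements are fixed: C(12,10) = 66.
Derange the remaining 2 using D(j) = (j-1)(D(j-1) + D(j-2)), D(0)=1, D(1)=0: D(2)=1.
Total: 66 x 1.

Final answer: C(12,10) D(2) = 66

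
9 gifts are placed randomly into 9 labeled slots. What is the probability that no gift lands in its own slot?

Use the recurrence D(n) = (n-1)(D(n-1) + D(n-2)) with D(0)=1, D(1)=0.
Building up: D(2)=1, D(3)=2, D(4)=9, D(5)=44, D(6)=265, D(7)=1854, D(8)=14833, D(9)=133496.
Total arrangements: 9! = 362880.
Probability = D(9)/9! = 16687/45360.

Final answer: D(9)/9! = 133496/362880 = 0.367879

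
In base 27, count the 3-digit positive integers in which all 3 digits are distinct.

First digit: 26 (nonzero). Second: 26 (not first). Third: 25, etc.
Total: 26 x 26 x 25.

Final answer: 16900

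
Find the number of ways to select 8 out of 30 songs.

C(30,8) = 30!/(8! x 22!).

Final answer: \binom{30}{8} = 5852925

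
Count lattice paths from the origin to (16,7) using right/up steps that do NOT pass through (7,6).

Total paths to (16,7): C(23,7) = 245157.
Paths through (7,6): C(13,6) x C(10,1) = 17160.
Avoiding (7,6): 245157 - 17160.

Final answer: 227997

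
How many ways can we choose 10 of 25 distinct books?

C(25,10) = 25!/(10! x 15!).

Final answer: \binom{25}{10} = 3268760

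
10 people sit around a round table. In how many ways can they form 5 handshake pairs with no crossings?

The structures are counted by the Catalan number C_n. Here n = 10/2 = 5.
C_n = (2n)!/(n!(n+1)!), so C_{5} = 10!/(5! x 6!) = C(10,5)/6 = 252/6.

Final answer: C_{5} = 42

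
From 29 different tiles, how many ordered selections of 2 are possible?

P(29,2) = 29!/(29-2)! = 29!/27!.

Final answer: P(29,2) = 812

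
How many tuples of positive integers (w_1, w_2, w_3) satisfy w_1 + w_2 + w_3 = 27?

Substitute w'_i = w_i - 1 (so w'_i >= 0). Then sum w'_i = 27 - 3 = 24.
Stars and bars: C(24+3-1, 3-1) = C(26,2).

Final answer: C(26,2) = 325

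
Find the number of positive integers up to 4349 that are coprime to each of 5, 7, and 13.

|div by 5|=869, |div by 7|=621, |div by 13|=334.
|div by 5&7|=124, |div by 5&13|=66, |div by 7&13|=47, |div by all|=9.
By inclusion-exclusion, divisible by at least one: 869+621+334-124-66-47+9 = 1596.
Not divisible by any: 4349 - 1596.

Final answer: 2753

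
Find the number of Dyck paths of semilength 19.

Total monotonic paths to (19,19): C(38,19) = 35345263800.
By the reflection principle, paths that go above the diagonal number C(38,20) = 33578000610.
Valid Dyck paths: 35345263800 - 33578000610.
(This is the Catalan number C_{19}.)

Final answer: C_{19} = 1767263190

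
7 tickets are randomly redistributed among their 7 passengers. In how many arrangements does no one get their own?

Use the recurrence D(n) = (n-1)(D(n-1) + D(n-2)) with D(0)=1, D(1)=0.
D(2) = 1 x (0 + 1) = 1
D(3) = 2 x (1 + 0) = 2
D(4) = 3 x (2 + 1) = 9
D(5) = 4 x (9 + 2) = 44
D(6) = 5 x (44 + 9) = 265
D(7) = 6 x (D(6) + D(5)) = 6 x (265 + 44)

Final answer: D(7) = 1854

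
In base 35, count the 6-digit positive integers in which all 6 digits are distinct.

First digit: 34 (nonzero). Second: 34 (not first). Third: 33, etc.
Total: 34 x 34 x 33 x 32 x 31 x 30.

Final answer: 1135284480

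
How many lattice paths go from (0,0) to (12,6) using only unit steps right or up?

Each path has 12 right steps and 6 up steps in some order (18 steps total).
Choose which 6 of the 18 steps are up: C(18,6).

Final answer: C(18,6) = 18564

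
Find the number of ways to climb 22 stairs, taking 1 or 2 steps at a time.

Condition on the final move: it is a 1-step (f(n-1) ways to get there) or a 2-step (f(n-2) ways), so f(n) = f(n-1) + f(n-2), with f(1)=1, f(2)=2.
Building up term by term: f(1)=1, f(2)=2, f(3)=3, f(4)=5, f(5)=8, f(6)=13, f(7)=21, f(8)=34, f(9)=55, f(10)=89, f(11)=144, f(12)=233, f(13)=377, f(14)=610, f(15)=987, f(16)=1597, f(17)=2584, f(18)=4181, f(19)=6765, f(20)=10946, f(21)=17711, f(22)=28657.

Final answer: 28657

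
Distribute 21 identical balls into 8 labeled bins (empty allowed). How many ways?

Stars and bars: C(n+k-1, k-1) = C(28,7).

Final answer: C(28,7) = 1184040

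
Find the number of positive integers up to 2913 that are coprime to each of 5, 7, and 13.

|div by 5|=582, |div by 7|=416, |div by 13|=224.
|div by 5&7|=83, |div by 5&13|=44, |div by 7&13|=32, |div by all|=6.
By inclusion-exclusion, divisible by at least one: 582+416+224-83-44-32+6 = 1069.
Not divisible by any: 2913 - 1069.

Final answer: 1844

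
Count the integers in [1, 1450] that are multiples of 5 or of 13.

Multiples of 5: 290. Multiples of 13: 111. Of both (lcm=65): 22.
By inclusion-exclusion: 290 + 111 - 22.

Final answer: 379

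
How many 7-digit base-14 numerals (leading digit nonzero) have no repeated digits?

The leading digit has 13 choices (anything but zero); the next has 13 (anything but the first), then 12, and so on, one fewer each time.
Total: 13 x 13 x 12 x 11 x 10 x 9 x 8.

Final answer: 16061760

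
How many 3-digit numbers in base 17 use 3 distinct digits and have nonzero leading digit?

The leading digit has 16 choices (anything but zero); the next has 16 (anything but the first), then 15, and so on, one fewer each time.
Total: 16 x 16 x 15.

Final answer: 3840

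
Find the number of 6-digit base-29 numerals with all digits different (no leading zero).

The leading digit has 28 choices (anything but zero); the next has 28 (anything but the first), then 27, and so on, one fewer each time.
Total: 28 x 28 x 27 x 26 x 25 x 24.

Final answer: 330220800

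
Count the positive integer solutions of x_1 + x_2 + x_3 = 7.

Substitute x'_i = x_i - 1 (so x'_i >= 0). Then sum x'_i = 7 - 3 = 4.
Stars and bars: C(4+3-1, 3-1) = C(6,2).

Final answer: C(6,2) = 15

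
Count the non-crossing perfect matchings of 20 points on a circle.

This is a standard Catalan-number count: the answer is C_n. Here n = 20/2 = 10.
C_n = (2n)!/(n!(n+1)!), so C_{10} = 20!/(10! x 11!) = C(20,10)/11 = 184756/11.

Final answer: C_{10} = 16796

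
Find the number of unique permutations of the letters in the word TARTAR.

Letters (A:2, R:2, T:2). Total letters: 6.
Permutations = 6!/(2! x 2! x 2!).

Final answer: 90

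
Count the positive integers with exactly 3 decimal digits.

These are the integers in [10^2, 10^3), so the count is 10^3 - 10^2 = 9 x 10^2.

Final answer: 900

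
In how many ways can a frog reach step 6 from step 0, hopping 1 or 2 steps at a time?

Let f(n) count the ways. The last step is size 1 or 2, so f(n) = f(n-1) + f(n-2) with f(1)=1, f(2)=2.
Iterating the recurrence: f(1)=1, f(2)=2, f(3)=3, f(4)=5, f(5)=8, f(6)=13.

Final answer: 13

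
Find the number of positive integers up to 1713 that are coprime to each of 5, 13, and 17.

|div by 5|=342, |div by 13|=131, |div by 17|=100.
|div by 5&13|=26, |div by 5&17|=20, |div by 13&17|=7, |div by all|=1.
By inclusion-exclusion, divisible by at least one: 342+131+100-26-20-7+1 = 521.
Not divisible by any: 1713 - 521.

Final answer: 1192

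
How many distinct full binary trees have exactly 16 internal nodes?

This is counted by the nth Catalan number C_n. Here n = 16.
Using C_0 = 1 and C_(k+1) = C_k x 2(2k+1)/(k+2), build up term by term: C_1=1, C_2=2, C_3=5, C_4=14, C_5=42, C_6=132, C_7=429, C_8=1430, C_9=4862, C_10=16796, C_11=58786, C_12=208012, C_13=742900, C_14=2674440, C_15=9694845, C_16=35357670.

Final answer: C_{16} = 35357670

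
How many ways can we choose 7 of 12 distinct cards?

C(12,7) = 12!/(7! x 5!).

Final answer: \binom{12}{7} = 792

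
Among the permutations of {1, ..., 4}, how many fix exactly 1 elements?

Choose which 1 elements are fixed: C(4,1) = 4.
Derange the remaining 3 using D(j) = (j-1)(D(j-1) + D(j-2)), D(0)=1, D(1)=0: D(2)=1, D(3)=2.
Total: 4 x 2.

Final answer: C(4,1) D(3) = 8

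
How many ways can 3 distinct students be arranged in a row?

The number of ways to arrange 3 distinct objects is 3!.

Final answer: 3! = 6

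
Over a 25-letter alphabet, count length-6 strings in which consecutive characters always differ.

Let g(n) count such strings. g(1) = 25, and each valid string of length n-1 extends in 24 ways (any symbol but the last), so g(n) = 24 g(n-1).
Total: g(6) = 25 x 24^5.

Final answer: 25 x 24^{5} = 199065600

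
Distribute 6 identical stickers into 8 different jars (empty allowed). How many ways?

Stars and bars: C(n+k-1, k-1) = C(13,7).

Final answer: C(13,7) = 1716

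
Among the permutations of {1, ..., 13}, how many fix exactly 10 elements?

Choose which 10 elements are fixed: C(13,10) = 286.
Derange the remaining 3 using D(j) = (j-1)(D(j-1) + D(j-2)), D(0)=1, D(1)=0: D(2)=1, D(3)=2.
Total: 286 x 2.

Final answer: C(13,10) D(3) = 572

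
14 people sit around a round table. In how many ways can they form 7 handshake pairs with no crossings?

The structures are counted by the Catalan number C_n. Here n = 14/2 = 7.
C_n = C(2n,n) - C(2n,n+1), so C_{7} = C(14,7) - C(14,8) = 3432 - 3003.

Final answer: C_{7} = 429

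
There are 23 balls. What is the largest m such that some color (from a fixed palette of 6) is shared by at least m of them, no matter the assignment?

There are 6 possible values for color (from a fixed palette of 6). With 23 balls and 6 categories, by pigeonhole: ceiling(23/6).

Final answer: 4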